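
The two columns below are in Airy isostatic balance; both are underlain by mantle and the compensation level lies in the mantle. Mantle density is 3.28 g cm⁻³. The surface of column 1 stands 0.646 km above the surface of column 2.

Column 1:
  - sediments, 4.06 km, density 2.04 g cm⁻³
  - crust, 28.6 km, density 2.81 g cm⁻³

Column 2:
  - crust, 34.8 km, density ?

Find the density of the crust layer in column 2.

Take the compensation level at the base of the deeper column (depth z_c below the surface of column 1) and equate Σ ρ_i t_i down to z_c; mantle fills any gap and the z_c terms cancel.
Column 1: 4.06×2.04 + 28.6×2.81 + (z_c − 32.66)×3.28
Column 2: 0.646×0 + 34.8×ρ + (z_c − 0.646 − 34.8)×3.28
The z_c×3.28 term appears on both sides and cancels. Collect the known terms of each column as K = Σ(ρt)_known − 3.28 × (depth of known layers): K_1 = 88.6484 − 3.28×32.66 = −18.4764; K_2 = 0 − 3.28×(0.646 + 34.8) = −116.26288.
Balance: K_1 = K_2 + 34.8×ρ, so ρ = (K_1 − K_2)/34.8 = 97.7865/34.8 = 2.81 g cm⁻³.

2.81 g cm⁻³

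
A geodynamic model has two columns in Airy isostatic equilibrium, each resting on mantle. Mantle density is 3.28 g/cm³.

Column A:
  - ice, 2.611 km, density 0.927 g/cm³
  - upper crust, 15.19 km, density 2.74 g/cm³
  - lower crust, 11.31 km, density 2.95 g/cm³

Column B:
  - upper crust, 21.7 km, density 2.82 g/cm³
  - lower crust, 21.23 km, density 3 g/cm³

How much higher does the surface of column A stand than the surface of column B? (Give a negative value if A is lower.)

0.656 km

For any compensation level in the mantle, the mantle terms cancel and isostasy reduces to e = (Σt_A − Σt_B) − (Σ(ρt)_A − Σ(ρt)_B) / ρ_m.
Σt_A = 29.111 km; Σt_B = 42.93 km; Σ(ρt)_A = 77.405497; Σ(ρt)_B = 124.884 (in km·g/cm³).
e = (29.111 − 42.93) − (77.405497 − 124.884) / 3.28 = 0.656 km.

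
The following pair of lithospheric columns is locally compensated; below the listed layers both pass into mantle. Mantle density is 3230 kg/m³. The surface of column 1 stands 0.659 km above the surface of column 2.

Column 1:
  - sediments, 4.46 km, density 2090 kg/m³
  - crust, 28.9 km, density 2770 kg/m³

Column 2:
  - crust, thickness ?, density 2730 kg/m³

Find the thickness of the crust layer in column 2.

32.5 km

Take the compensation level at the base of the deeper column (depth z_c below the surface of column 1) and equate Σ ρ_i t_i down to z_c; mantle fills any gap and the z_c terms cancel.
Column 1: 4.46×2090 + 28.9×2770 + (z_c − 33.36)×3230
Column 2: 0.659×0 + x×2730 + (z_c − 0.659 − 0 − x)×3230
The z_c×3230 term appears on both sides and cancels. Collect the known terms of each column as K = Σ(ρt)_known − 3230 × (depth of known layers): K_1 = 89374.4 − 3230×33.36 = −18378.4; K_2 = 0 − 3230×(0.659 + 0) = −2128.57.
Balance: K_1 = K_2 − x×(3230 − 2730), so x = (K_2 − K_1)/(3230 − 2730) = 16249.8/500 = 32.5 km.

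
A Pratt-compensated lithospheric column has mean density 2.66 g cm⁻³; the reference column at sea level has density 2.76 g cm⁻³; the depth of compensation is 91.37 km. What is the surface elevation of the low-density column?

ρ_ref D = ρ (D + h) → h = D (ρ_ref − ρ)/ρ.
h = 91.37 km × (2.76 − 2.66)/2.66 = 3.43 km.

3.43 km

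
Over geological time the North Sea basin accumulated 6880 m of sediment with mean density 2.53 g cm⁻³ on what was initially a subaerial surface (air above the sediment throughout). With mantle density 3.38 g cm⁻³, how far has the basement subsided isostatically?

Subaerial load: s = t ρ_sed / ρ_m = 6880 m × 2.53/3.38 = 5150 m.

5150 m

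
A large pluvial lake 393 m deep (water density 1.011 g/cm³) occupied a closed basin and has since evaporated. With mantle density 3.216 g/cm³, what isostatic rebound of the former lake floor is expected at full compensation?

u = d ρ_w/ρ_m = 393 m × 1.011/3.216 = 124 m.

124 m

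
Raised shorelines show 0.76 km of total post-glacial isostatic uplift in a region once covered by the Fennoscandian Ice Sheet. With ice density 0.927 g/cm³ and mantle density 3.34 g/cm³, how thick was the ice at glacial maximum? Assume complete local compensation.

2.74 km

u = t ρ_ice/ρ_m → t = u ρ_m/ρ_ice = 0.76 km × 3.34/0.927 = 2.74 km.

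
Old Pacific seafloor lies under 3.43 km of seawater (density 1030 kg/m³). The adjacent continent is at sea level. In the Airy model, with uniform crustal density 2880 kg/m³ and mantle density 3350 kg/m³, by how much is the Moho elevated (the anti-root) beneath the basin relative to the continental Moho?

13.5 km

Equating mass per unit area of the two columns: replacing crust with seawater at the top is compensated by replacing crust with mantle at the base: d (ρ_c − ρ_w) = a (ρ_m − ρ_c).
a = d (ρ_c − ρ_w)/(ρ_m − ρ_c) = 3.43 km × 1850/470 = 13.5 km.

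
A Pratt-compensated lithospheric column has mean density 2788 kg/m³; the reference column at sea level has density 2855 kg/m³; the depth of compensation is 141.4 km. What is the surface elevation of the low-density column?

ρ_ref D = ρ (D + h) → h = D (ρ_ref − ρ)/ρ.
h = 141.4 km × (2855 − 2788)/2788 = 3.4 km.

3.4 km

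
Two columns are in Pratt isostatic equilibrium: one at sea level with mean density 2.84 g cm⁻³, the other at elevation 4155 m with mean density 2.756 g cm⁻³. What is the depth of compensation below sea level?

ρ_ref D = ρ (D + h) → D (ρ_ref − ρ) = ρ h.
D = ρ h/(ρ_ref − ρ) = 2.756 × 4155 m/(2.84 − 2.756) = 136000 m.

136000 m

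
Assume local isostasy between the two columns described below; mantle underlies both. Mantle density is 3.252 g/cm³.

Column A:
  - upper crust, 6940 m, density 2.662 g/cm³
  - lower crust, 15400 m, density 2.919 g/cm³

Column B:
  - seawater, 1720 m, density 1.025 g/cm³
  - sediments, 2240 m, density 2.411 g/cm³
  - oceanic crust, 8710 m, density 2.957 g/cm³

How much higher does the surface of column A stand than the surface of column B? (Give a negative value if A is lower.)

289 m

For any compensation level in the mantle, the mantle terms cancel and isostasy reduces to e = (Σt_A − Σt_B) − (Σ(ρt)_A − Σ(ρt)_B) / ρ_m.
Σt_A = 22340 m; Σt_B = 12670 m; Σ(ρt)_A = 63426.88; Σ(ρt)_B = 32919.11 (in m·g/cm³).
e = (22340 − 12670) − (63426.88 − 32919.11) / 3.252 = 289 m.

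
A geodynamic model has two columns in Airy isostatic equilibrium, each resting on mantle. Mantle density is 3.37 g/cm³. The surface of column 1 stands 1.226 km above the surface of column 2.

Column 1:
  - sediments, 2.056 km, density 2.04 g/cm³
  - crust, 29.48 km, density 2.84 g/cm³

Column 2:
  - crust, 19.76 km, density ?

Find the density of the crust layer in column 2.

Take the compensation level at the base of the deeper column (depth z_c below the surface of column 1) and equate Σ ρ_i t_i down to z_c; mantle fills any gap and the z_c terms cancel.
Column 1: 2.056×2.04 + 29.48×2.84 + (z_c − 31.536)×3.37
Column 2: 1.226×0 + 19.76×ρ + (z_c − 1.226 − 19.76)×3.37
The z_c×3.37 term appears on both sides and cancels. Collect the known terms of each column as K = Σ(ρt)_known − 3.37 × (depth of known layers): K_1 = 87.91744 − 3.37×31.536 = −18.35888; K_2 = 0 − 3.37×(1.226 + 19.76) = −70.72282.
Balance: K_1 = K_2 + 19.76×ρ, so ρ = (K_1 − K_2)/19.76 = 52.3639/19.76 = 2.65 g/cm³.

2.65 g/cm³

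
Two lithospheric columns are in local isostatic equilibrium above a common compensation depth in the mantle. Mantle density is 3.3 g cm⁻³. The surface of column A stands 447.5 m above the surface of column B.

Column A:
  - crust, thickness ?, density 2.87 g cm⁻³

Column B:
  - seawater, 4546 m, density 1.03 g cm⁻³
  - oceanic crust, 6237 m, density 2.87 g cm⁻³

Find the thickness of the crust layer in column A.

Take the compensation level at the base of the deeper column (depth z_c below the surface of column A) and equate Σ ρ_i t_i down to z_c; mantle fills any gap and the z_c terms cancel.
Column A: x×2.87 + (z_c − 0 − x)×3.3
Column B: 447.5×0 + 4546×1.03 + 6237×2.87 + (z_c − 447.5 − 10783)×3.3
The z_c×3.3 term appears on both sides and cancels. Collect the known terms of each column as K = Σ(ρt)_known − 3.3 × (depth of known layers): K_A = 0 − 3.3×0 = 0; K_B = 22582.57 − 3.3×(447.5 + 10783) = −14478.08.
Balance: K_A − x×(3.3 − 2.87) = K_B, so x = (K_A − K_B)/(3.3 − 2.87) = 14478.1/0.43 = 33700 m.

33700 m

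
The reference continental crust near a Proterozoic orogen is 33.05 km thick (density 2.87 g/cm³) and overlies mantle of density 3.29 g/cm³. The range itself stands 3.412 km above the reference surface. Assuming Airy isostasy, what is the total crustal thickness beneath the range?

59.8 km

Root depth r = h ρ_c / (ρ_m − ρ_c) = 3.412 km × 2.87 / 0.42 = 23.32 km.
Total thickness = T + h + r = 33.05 km + 3.412 km + 23.32 km = 59.8 km.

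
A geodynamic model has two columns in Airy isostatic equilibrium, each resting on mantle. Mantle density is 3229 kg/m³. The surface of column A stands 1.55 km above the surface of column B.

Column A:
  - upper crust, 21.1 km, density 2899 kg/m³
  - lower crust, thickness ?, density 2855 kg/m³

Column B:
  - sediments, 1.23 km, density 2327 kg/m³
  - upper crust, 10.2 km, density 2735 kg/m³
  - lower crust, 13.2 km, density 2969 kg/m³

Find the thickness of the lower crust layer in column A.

Take the compensation level at the base of the deeper column (depth z_c below the surface of column A) and equate Σ ρ_i t_i down to z_c; mantle fills any gap and the z_c terms cancel.
Column A: 21.1×2899 + x×2855 + (z_c − 21.1 − x)×3229
Column B: 1.55×0 + 1.23×2327 + 10.2×2735 + 13.2×2969 + (z_c − 1.55 − 24.63)×3229
The z_c×3229 term appears on both sides and cancels. Collect the known terms of each column as K = Σ(ρt)_known − 3229 × (depth of known layers): K_A = 61168.9 − 3229×21.1 = −6963; K_B = 69950.01 − 3229×(1.55 + 24.63) = −14585.21.
Balance: K_A − x×(3229 − 2855) = K_B, so x = (K_A − K_B)/(3229 − 2855) = 7622.21/374 = 20.4 km.

20.4 km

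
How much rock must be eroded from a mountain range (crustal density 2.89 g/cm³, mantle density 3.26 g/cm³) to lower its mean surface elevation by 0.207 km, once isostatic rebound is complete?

1.82 km

Net drop Δ = e − u = e − e ρ_c/ρ_m = e (ρ_m − ρ_c)/ρ_m.
e = Δ ρ_m/(ρ_m − ρ_c) = 0.207 km × 3.26/0.37 = 1.82 km.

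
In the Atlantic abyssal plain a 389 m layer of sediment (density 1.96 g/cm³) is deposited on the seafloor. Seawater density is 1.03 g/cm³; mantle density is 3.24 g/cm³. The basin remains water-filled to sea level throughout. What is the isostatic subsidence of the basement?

Submarine loading: the sediment displaces seawater, and the subsidence is in turn flooded, so s (ρ_m − ρ_w) = t (ρ_sed − ρ_w).
s = 389 m × (1.96 − 1.03) / (3.24 − 1.03) = 164 m.

164 m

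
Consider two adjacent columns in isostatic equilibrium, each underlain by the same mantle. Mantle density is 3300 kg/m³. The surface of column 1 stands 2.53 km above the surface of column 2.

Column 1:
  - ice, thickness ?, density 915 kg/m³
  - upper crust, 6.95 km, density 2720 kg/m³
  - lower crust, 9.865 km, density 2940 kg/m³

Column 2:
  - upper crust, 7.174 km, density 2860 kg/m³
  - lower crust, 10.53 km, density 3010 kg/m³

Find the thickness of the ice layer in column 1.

Take the compensation level at the base of the deeper column (depth z_c below the surface of column 1) and equate Σ ρ_i t_i down to z_c; mantle fills any gap and the z_c terms cancel.
Column 1: x×915 + 6.95×2720 + 9.865×2940 + (z_c − 16.815 − x)×3300
Column 2: 2.53×0 + 7.174×2860 + 10.53×3010 + (z_c − 2.53 − 17.704)×3300
The z_c×3300 term appears on both sides and cancels. Collect the known terms of each column as K = Σ(ρt)_known − 3300 × (depth of known layers): K_1 = 47907.1 − 3300×16.815 = −7582.4; K_2 = 52212.94 − 3300×(2.53 + 17.704) = −14559.26.
Balance: K_1 − x×(3300 − 915) = K_2, so x = (K_1 − K_2)/(3300 − 915) = 6976.86/2385 = 2.93 km.

2.93 km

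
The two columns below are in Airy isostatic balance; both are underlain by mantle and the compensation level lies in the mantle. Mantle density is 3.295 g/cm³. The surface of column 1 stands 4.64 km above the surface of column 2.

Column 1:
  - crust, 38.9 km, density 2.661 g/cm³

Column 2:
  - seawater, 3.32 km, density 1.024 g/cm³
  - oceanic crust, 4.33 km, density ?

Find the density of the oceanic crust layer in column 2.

2.87 g/cm³

Take the compensation level at the base of the deeper column (depth z_c below the surface of column 1) and equate Σ ρ_i t_i down to z_c; mantle fills any gap and the z_c terms cancel.
Column 1: 38.9×2.661 + (z_c − 38.9)×3.295
Column 2: 4.64×0 + 3.32×1.024 + 4.33×ρ + (z_c − 4.64 − 7.65)×3.295
The z_c×3.295 term appears on both sides and cancels. Collect the known terms of each column as K = Σ(ρt)_known − 3.295 × (depth of known layers): K_1 = 103.5129 − 3.295×38.9 = −24.6626; K_2 = 3.39968 − 3.295×(4.64 + 7.65) = −37.09587.
Balance: K_1 = K_2 + 4.33×ρ, so ρ = (K_1 − K_2)/4.33 = 12.4333/4.33 = 2.87 g/cm³.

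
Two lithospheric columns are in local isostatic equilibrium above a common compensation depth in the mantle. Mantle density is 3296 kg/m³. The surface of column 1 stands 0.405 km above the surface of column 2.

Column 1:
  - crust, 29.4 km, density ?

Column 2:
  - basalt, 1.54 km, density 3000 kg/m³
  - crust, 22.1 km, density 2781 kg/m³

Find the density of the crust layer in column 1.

Take the compensation level at the base of the deeper column (depth z_c below the surface of column 1) and equate Σ ρ_i t_i down to z_c; mantle fills any gap and the z_c terms cancel.
Column 1: 29.4×ρ + (z_c − 29.4)×3296
Column 2: 0.405×0 + 1.54×3000 + 22.1×2781 + (z_c − 0.405 − 23.64)×3296
The z_c×3296 term appears on both sides and cancels. Collect the known terms of each column as K = Σ(ρt)_known − 3296 × (depth of known layers): K_1 = 0 − 3296×29.4 = −96902.4; K_2 = 66080.1 − 3296×(0.405 + 23.64) = −13172.22.
Balance: K_1 + 29.4×ρ = K_2, so ρ = (K_2 − K_1)/29.4 = 83730.2/29.4 = 2850 kg/m³.

2850 kg/m³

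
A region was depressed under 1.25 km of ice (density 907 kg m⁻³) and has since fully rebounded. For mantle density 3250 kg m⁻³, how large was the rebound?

0.349 km

Removing the load lets mantle flow back in; uplift u satisfies ρ_ice t = ρ_m u.
u = t ρ_ice/ρ_m = 1.25 km × 907/3250 = 0.349 km.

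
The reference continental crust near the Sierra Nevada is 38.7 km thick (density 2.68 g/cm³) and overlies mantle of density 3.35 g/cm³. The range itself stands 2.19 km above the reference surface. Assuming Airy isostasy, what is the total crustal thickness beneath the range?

49.6 km

Root depth r = h ρ_c / (ρ_m − ρ_c) = 2.19 km × 2.68 / 0.67 = 8.76 km.
Total thickness = T + h + r = 38.7 km + 2.19 km + 8.76 km = 49.6 km.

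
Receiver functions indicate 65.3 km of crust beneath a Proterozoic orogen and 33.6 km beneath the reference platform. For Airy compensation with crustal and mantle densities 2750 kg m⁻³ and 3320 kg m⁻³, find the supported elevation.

5.44 km

Excess crust Δ = 65.3 km − 33.6 km = 31.7 km, split between elevation h and root r with h + r = Δ.
Airy balance ρ_c h = (ρ_m − ρ_c) r gives r = h ρ_c/(ρ_m − ρ_c), so h (1 + ρ_c/(ρ_m − ρ_c)) = Δ, i.e. h = Δ (ρ_m − ρ_c)/ρ_m.
h = 31.7 km × 570/3320 = 5.44 km.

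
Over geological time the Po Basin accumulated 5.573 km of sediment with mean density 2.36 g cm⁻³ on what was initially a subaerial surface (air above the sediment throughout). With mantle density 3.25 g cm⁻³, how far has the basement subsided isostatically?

Subaerial load: s = t ρ_sed / ρ_m = 5.573 km × 2.36/3.25 = 4.05 km.

4.05 km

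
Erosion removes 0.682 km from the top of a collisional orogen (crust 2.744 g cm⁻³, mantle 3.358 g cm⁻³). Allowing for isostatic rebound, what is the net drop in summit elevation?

0.125 km

Rebound u = e ρ_c/ρ_m = 0.682 km × 2.744/3.358 = 0.5573 km.
Net surface drop = e − u = 0.682 km − 0.5573 km = e (ρ_m − ρ_c)/ρ_m = 0.125 km.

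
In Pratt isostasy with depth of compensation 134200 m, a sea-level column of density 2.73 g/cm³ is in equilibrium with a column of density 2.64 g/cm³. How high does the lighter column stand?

ρ_ref D = ρ (D + h) → h = D (ρ_ref − ρ)/ρ.
h = 134200 m × (2.73 − 2.64)/2.64 = 4580 m.

4580 m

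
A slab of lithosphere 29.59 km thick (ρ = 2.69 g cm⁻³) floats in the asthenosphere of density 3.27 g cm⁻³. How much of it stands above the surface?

5.25 km

Floating equilibrium: submerged depth d = t ρ_obj/ρ_fluid = 29.59 km × 2.69/3.27 = 24.34 km.
Freeboard = t − d = 29.59 km − 24.34 km = 5.25 km.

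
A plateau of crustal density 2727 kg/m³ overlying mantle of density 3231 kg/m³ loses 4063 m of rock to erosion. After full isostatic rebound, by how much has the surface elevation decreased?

634 m

Rebound u = e ρ_c/ρ_m = 4063 m × 2727/3231 = 3429 m.
Net surface drop = e − u = 4063 m − 3429 m = e (ρ_m − ρ_c)/ρ_m = 634 m.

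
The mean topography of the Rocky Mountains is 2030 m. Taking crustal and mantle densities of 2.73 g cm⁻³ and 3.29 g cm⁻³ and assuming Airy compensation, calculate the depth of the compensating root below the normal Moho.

9900 m

In Airy isostatic equilibrium: the weight of the topography is balanced by the buoyancy of the root, ρ_c h = (ρ_m − ρ_c) r.
r = h · ρ_c / (ρ_m − ρ_c) = 2030 m × 2.73 / (3.29 − 2.73) = 9900 m.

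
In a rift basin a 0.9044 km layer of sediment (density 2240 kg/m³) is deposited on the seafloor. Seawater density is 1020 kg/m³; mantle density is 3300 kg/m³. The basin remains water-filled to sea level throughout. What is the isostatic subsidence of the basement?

0.484 km

Submarine loading: the sediment displaces seawater, and the subsidence is in turn flooded, so s (ρ_m − ρ_w) = t (ρ_sed − ρ_w).
s = 0.9044 km × (2240 − 1020) / (3300 − 1020) = 0.484 km.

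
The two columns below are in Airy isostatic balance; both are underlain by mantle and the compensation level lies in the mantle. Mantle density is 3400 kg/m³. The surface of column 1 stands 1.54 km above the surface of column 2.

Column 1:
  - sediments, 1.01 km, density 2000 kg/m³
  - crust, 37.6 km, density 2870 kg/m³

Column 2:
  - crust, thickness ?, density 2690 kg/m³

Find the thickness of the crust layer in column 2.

22.7 km

Take the compensation level at the base of the deeper column (depth z_c below the surface of column 1) and equate Σ ρ_i t_i down to z_c; mantle fills any gap and the z_c terms cancel.
Column 1: 1.01×2000 + 37.6×2870 + (z_c − 38.61)×3400
Column 2: 1.54×0 + x×2690 + (z_c − 1.54 − 0 − x)×3400
The z_c×3400 term appears on both sides and cancels. Collect the known terms of each column as K = Σ(ρt)_known − 3400 × (depth of known layers): K_1 = 109932 − 3400×38.61 = −21342; K_2 = 0 − 3400×(1.54 + 0) = −5236.
Balance: K_1 = K_2 − x×(3400 − 2690), so x = (K_2 − K_1)/(3400 − 2690) = 16106/710 = 22.7 km.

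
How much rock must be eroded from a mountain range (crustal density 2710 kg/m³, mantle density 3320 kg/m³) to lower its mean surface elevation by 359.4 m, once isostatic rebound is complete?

Net drop Δ = e − u = e − e ρ_c/ρ_m = e (ρ_m − ρ_c)/ρ_m.
e = Δ ρ_m/(ρ_m − ρ_c) = 359.4 m × 3320/610 = 1960 m.

1960 m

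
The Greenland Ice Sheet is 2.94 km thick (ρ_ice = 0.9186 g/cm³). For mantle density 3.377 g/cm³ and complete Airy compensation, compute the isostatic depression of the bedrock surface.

0.8 km

Equating mass per unit area of the two columns: the ice load ρ_ice t is balanced by mantle displaced below, ρ_m s.
s = t ρ_ice / ρ_m = 2.94 km × 0.9186/3.377 = 0.8 km.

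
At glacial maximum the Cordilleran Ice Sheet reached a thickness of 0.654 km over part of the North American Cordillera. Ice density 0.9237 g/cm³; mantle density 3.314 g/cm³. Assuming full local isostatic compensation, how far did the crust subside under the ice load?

0.182 km

In Airy isostatic equilibrium: the ice load ρ_ice t is balanced by mantle displaced below, ρ_m s.
s = t ρ_ice / ρ_m = 0.654 km × 0.9237/3.314 = 0.182 km.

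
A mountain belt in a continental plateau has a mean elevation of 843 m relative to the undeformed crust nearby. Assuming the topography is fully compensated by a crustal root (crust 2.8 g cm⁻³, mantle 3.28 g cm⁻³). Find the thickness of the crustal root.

4920 m

For local isostatic compensation: the weight of the topography is balanced by the buoyancy of the root, ρ_c h = (ρ_m − ρ_c) r.
r = h · ρ_c / (ρ_m − ρ_c) = 843 m × 2.8 / (3.28 − 2.8) = 4920 m.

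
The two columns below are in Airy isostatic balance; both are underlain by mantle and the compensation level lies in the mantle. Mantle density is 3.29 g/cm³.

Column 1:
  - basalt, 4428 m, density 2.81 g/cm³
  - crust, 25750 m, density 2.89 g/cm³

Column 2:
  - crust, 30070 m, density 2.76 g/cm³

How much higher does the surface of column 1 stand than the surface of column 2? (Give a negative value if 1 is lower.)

−1070 m

For any compensation level in the mantle, the mantle terms cancel and isostasy reduces to e = (Σt_1 − Σt_2) − (Σ(ρt)_1 − Σ(ρt)_2) / ρ_m.
Σt_1 = 30178 m; Σt_2 = 30070 m; Σ(ρt)_1 = 86860.18; Σ(ρt)_2 = 82993.2 (in m·g/cm³).
e = (30178 − 30070) − (86860.18 − 82993.2) / 3.29 = −1070 m.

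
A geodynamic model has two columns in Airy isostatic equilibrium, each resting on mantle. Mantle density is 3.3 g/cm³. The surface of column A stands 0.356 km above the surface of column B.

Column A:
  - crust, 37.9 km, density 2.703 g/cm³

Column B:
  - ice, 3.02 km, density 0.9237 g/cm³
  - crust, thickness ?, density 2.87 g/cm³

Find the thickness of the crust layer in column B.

33.2 km

Take the compensation level at the base of the deeper column (depth z_c below the surface of column A) and equate Σ ρ_i t_i down to z_c; mantle fills any gap and the z_c terms cancel.
Column A: 37.9×2.703 + (z_c − 37.9)×3.3
Column B: 0.356×0 + 3.02×0.9237 + x×2.87 + (z_c − 0.356 − 3.02 − x)×3.3
The z_c×3.3 term appears on both sides and cancels. Collect the known terms of each column as K = Σ(ρt)_known − 3.3 × (depth of known layers): K_A = 102.4437 − 3.3×37.9 = −22.6263; K_B = 2.789574 − 3.3×(0.356 + 3.02) = −8.351226.
Balance: K_A = K_B − x×(3.3 − 2.87), so x = (K_B − K_A)/(3.3 − 2.87) = 14.2751/0.43 = 33.2 km.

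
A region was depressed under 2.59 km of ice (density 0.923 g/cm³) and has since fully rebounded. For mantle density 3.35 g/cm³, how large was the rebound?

Removing the load lets mantle flow back in; uplift u satisfies ρ_ice t = ρ_m u.
u = t ρ_ice/ρ_m = 2.59 km × 0.923/3.35 = 0.714 km.

0.714 km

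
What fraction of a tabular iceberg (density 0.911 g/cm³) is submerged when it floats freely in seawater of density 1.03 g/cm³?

Submerged fraction = ρ_obj/ρ_fluid = 0.911/1.03 = 88.4%.

88.4%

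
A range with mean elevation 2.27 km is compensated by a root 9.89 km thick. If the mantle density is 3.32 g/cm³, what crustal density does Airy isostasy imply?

2.7 g/cm³

ρ_c h = (ρ_m − ρ_c) r → ρ_c (h + r) = ρ_m r → ρ_c = ρ_m r / (h + r).
ρ_c = 3.32 × 9.89 km / (2.27 km + 9.89 km) = 2.7 g/cm³.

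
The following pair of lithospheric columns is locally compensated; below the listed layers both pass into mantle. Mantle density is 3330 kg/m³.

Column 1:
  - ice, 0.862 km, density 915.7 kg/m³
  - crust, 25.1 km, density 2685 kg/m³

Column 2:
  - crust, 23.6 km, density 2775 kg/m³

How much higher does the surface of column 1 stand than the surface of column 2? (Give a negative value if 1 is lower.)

For any compensation level in the mantle, the mantle terms cancel and isostasy reduces to e = (Σt_1 − Σt_2) − (Σ(ρt)_1 − Σ(ρt)_2) / ρ_m.
Σt_1 = 25.962 km; Σt_2 = 23.6 km; Σ(ρt)_1 = 68182.8334; Σ(ρt)_2 = 65490 (in km·kg/m³).
e = (25.962 − 23.6) − (68182.8334 − 65490) / 3330 = 1.55 km.

1.55 km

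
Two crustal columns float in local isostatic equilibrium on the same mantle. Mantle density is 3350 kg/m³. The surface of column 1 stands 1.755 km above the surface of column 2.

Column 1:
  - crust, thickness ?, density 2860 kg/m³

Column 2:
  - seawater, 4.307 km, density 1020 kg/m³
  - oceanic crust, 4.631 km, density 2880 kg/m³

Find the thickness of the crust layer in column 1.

Take the compensation level at the base of the deeper column (depth z_c below the surface of column 1) and equate Σ ρ_i t_i down to z_c; mantle fills any gap and the z_c terms cancel.
Column 1: x×2860 + (z_c − 0 − x)×3350
Column 2: 1.755×0 + 4.307×1020 + 4.631×2880 + (z_c − 1.755 − 8.938)×3350
The z_c×3350 term appears on both sides and cancels. Collect the known terms of each column as K = Σ(ρt)_known − 3350 × (depth of known layers): K_1 = 0 − 3350×0 = 0; K_2 = 17730.42 − 3350×(1.755 + 8.938) = −18091.13.
Balance: K_1 − x×(3350 − 2860) = K_2, so x = (K_1 − K_2)/(3350 − 2860) = 18091.1/490 = 36.9 km.

36.9 km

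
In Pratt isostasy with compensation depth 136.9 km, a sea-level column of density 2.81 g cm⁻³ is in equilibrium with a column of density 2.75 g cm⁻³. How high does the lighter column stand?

2.99 km

ρ_ref D = ρ (D + h) → h = D (ρ_ref − ρ)/ρ.
h = 136.9 km × (2.81 − 2.75)/2.75 = 2.99 km.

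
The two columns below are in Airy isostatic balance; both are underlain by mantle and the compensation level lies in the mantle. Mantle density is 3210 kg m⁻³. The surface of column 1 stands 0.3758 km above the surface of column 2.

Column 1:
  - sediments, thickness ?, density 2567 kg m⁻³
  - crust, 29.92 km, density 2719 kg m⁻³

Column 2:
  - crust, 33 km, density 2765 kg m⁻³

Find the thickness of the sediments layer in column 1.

1.87 km

Take the compensation level at the base of the deeper column (depth z_c below the surface of column 1) and equate Σ ρ_i t_i down to z_c; mantle fills any gap and the z_c terms cancel.
Column 1: x×2567 + 29.92×2719 + (z_c − 29.92 − x)×3210
Column 2: 0.3758×0 + 33×2765 + (z_c − 0.3758 − 33)×3210
The z_c×3210 term appears on both sides and cancels. Collect the known terms of each column as K = Σ(ρt)_known − 3210 × (depth of known layers): K_1 = 81352.48 − 3210×29.92 = −14690.72; K_2 = 91245 − 3210×(0.3758 + 33) = −15891.318.
Balance: K_1 − x×(3210 − 2567) = K_2, so x = (K_1 − K_2)/(3210 − 2567) = 1200.6/643 = 1.87 km.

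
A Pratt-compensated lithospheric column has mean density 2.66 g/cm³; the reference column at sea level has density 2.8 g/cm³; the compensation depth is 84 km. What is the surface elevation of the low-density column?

4.42 km

ρ_ref D = ρ (D + h) → h = D (ρ_ref − ρ)/ρ.
h = 84 km × (2.8 − 2.66)/2.66 = 4.42 km.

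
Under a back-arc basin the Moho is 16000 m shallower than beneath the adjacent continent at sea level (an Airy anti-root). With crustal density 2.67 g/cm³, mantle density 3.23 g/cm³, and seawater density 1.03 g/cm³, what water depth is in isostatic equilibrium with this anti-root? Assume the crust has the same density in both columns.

5460 m

Replacing a thickness d of crust by seawater at the top must be balanced by replacing crust with mantle at the base: d (ρ_c − ρ_w) = a (ρ_m − ρ_c).
d = a (ρ_m − ρ_c)/(ρ_c − ρ_w) = 16000 m × 0.56/1.64 = 5460 m.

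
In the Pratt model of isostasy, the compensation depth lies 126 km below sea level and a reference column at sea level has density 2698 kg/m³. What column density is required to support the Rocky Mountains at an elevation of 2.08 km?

Pratt balance: ρ_ref D = ρ (D + h).
ρ = ρ_ref D/(D + h) = 2698 × 126 km/(126 km + 2.08 km) = 2650 kg/m³.

2650 kg/m³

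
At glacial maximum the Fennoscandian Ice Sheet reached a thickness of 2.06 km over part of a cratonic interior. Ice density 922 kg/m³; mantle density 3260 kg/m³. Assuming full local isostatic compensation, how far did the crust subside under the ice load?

By Archimedes' principle applied to the lithosphere: the ice load ρ_ice t is balanced by mantle displaced below, ρ_m s.
s = t ρ_ice / ρ_m = 2.06 km × 922/3260 = 0.583 km.

0.583 km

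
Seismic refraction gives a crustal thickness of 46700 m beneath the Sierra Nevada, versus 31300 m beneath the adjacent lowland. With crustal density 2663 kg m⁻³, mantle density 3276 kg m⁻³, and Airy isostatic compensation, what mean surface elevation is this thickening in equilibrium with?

2880 m

Excess crust Δ = 46700 m − 31300 m = 15400 m, split between elevation h and root r with h + r = Δ.
Airy balance ρ_c h = (ρ_m − ρ_c) r gives r = h ρ_c/(ρ_m − ρ_c), so h (1 + ρ_c/(ρ_m − ρ_c)) = Δ, i.e. h = Δ (ρ_m − ρ_c)/ρ_m.
h = 15400 m × 613/3276 = 2880 m.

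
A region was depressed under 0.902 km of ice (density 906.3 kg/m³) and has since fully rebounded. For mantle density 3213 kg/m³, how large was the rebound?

0.254 km

Removing the load lets mantle flow back in; uplift u satisfies ρ_ice t = ρ_m u.
u = t ρ_ice/ρ_m = 0.902 km × 906.3/3213 = 0.254 km.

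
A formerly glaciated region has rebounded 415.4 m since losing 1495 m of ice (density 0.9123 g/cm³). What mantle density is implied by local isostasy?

3.28 g/cm³

ρ_m = ρ_ice t / u = 0.9123 × 1495 m/415.4 m = 3.28 g/cm³.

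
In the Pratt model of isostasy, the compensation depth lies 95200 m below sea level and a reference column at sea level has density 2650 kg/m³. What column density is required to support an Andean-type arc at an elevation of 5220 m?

Pratt balance: ρ_ref D = ρ (D + h).
ρ = ρ_ref D/(D + h) = 2650 × 95200 m/(95200 m + 5220 m) = 2510 kg/m³.

2510 kg/m³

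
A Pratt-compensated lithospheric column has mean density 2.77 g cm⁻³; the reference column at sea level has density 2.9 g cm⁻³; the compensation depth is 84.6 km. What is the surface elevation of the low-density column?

ρ_ref D = ρ (D + h) → h = D (ρ_ref − ρ)/ρ.
h = 84.6 km × (2.9 − 2.77)/2.77 = 3.97 km.

3.97 km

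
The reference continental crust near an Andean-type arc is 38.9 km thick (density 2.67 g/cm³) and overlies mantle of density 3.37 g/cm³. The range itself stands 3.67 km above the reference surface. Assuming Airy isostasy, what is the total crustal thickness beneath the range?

Root depth r = h ρ_c / (ρ_m − ρ_c) = 3.67 km × 2.67 / 0.7 = 14 km.
Total thickness = T + h + r = 38.9 km + 3.67 km + 14 km = 56.6 km.

56.6 km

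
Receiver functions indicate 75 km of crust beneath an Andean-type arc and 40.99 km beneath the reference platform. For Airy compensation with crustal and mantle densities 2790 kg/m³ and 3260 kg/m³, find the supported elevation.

4.9 km

Excess crust Δ = 75 km − 40.99 km = 34.01 km, split between elevation h and root r with h + r = Δ.
Airy balance ρ_c h = (ρ_m − ρ_c) r gives r = h ρ_c/(ρ_m − ρ_c), so h (1 + ρ_c/(ρ_m − ρ_c)) = Δ, i.e. h = Δ (ρ_m − ρ_c)/ρ_m.
h = 34.01 km × 470/3260 = 4.9 km.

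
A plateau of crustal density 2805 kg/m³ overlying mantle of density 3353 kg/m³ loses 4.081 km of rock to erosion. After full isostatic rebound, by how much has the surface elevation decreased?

0.667 km

Rebound u = e ρ_c/ρ_m = 4.081 km × 2805/3353 = 3.414 km.
Net surface drop = e − u = 4.081 km − 3.414 km = e (ρ_m − ρ_c)/ρ_m = 0.667 km.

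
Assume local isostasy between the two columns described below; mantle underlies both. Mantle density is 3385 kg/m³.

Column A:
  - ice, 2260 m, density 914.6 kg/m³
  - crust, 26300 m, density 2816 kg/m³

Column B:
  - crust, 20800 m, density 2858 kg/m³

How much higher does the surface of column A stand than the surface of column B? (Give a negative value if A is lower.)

2830 m

For any compensation level in the mantle, the mantle terms cancel and isostasy reduces to e = (Σt_A − Σt_B) − (Σ(ρt)_A − Σ(ρt)_B) / ρ_m.
Σt_A = 28560 m; Σt_B = 20800 m; Σ(ρt)_A = 76127796; Σ(ρt)_B = 59446400 (in m·kg/m³).
e = (28560 − 20800) − (76127796 − 59446400) / 3385 = 2830 m.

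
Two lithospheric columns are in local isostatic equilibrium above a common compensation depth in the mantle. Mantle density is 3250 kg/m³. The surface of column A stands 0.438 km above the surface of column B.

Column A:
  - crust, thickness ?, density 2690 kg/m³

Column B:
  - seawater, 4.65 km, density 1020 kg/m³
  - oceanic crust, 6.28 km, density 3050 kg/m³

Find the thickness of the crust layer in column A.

Take the compensation level at the base of the deeper column (depth z_c below the surface of column A) and equate Σ ρ_i t_i down to z_c; mantle fills any gap and the z_c terms cancel.
Column A: x×2690 + (z_c − 0 − x)×3250
Column B: 0.438×0 + 4.65×1020 + 6.28×3050 + (z_c − 0.438 − 10.93)×3250
The z_c×3250 term appears on both sides and cancels. Collect the known terms of each column as K = Σ(ρt)_known − 3250 × (depth of known layers): K_A = 0 − 3250×0 = 0; K_B = 23897 − 3250×(0.438 + 10.93) = −13049.
Balance: K_A − x×(3250 − 2690) = K_B, so x = (K_A − K_B)/(3250 − 2690) = 13049/560 = 23.3 km.

23.3 km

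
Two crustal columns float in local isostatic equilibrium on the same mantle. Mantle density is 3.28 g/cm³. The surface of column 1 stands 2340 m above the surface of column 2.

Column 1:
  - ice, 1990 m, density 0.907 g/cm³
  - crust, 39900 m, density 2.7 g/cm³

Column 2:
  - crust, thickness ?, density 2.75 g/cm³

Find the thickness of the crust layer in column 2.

Take the compensation level at the base of the deeper column (depth z_c below the surface of column 1) and equate Σ ρ_i t_i down to z_c; mantle fills any gap and the z_c terms cancel.
Column 1: 1990×0.907 + 39900×2.7 + (z_c − 41890)×3.28
Column 2: 2340×0 + x×2.75 + (z_c − 2340 − 0 − x)×3.28
The z_c×3.28 term appears on both sides and cancels. Collect the known terms of each column as K = Σ(ρt)_known − 3.28 × (depth of known layers): K_1 = 109534.93 − 3.28×41890 = −27864.27; K_2 = 0 − 3.28×(2340 + 0) = −7675.2.
Balance: K_1 = K_2 − x×(3.28 − 2.75), so x = (K_2 − K_1)/(3.28 − 2.75) = 20189.1/0.53 = 38100 m.

38100 m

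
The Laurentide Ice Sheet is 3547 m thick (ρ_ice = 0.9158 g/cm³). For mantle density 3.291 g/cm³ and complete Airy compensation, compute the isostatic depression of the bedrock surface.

987 m

In Airy isostatic equilibrium: the ice load ρ_ice t is balanced by mantle displaced below, ρ_m s.
s = t ρ_ice / ρ_m = 3547 m × 0.9158/3.291 = 987 m.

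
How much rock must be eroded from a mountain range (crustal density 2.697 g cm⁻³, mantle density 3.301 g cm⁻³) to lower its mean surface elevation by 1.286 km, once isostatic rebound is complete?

7.03 km

Net drop Δ = e − u = e − e ρ_c/ρ_m = e (ρ_m − ρ_c)/ρ_m.
e = Δ ρ_m/(ρ_m − ρ_c) = 1.286 km × 3.301/0.604 = 7.03 km.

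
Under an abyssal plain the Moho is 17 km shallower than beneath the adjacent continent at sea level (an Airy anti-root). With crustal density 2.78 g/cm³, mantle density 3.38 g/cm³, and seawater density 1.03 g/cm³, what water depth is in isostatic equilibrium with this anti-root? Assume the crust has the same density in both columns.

5.83 km

Replacing a thickness d of crust by seawater at the top must be balanced by replacing crust with mantle at the base: d (ρ_c − ρ_w) = a (ρ_m − ρ_c).
d = a (ρ_m − ρ_c)/(ρ_c − ρ_w) = 17 km × 0.6/1.75 = 5.83 km.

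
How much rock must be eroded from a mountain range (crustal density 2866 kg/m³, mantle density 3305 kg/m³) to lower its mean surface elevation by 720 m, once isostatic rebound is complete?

Net drop Δ = e − u = e − e ρ_c/ρ_m = e (ρ_m − ρ_c)/ρ_m.
e = Δ ρ_m/(ρ_m − ρ_c) = 720 m × 3305/439 = 5420 m.

5420 m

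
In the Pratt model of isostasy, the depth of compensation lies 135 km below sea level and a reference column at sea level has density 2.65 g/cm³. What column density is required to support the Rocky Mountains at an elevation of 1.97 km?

Pratt balance: ρ_ref D = ρ (D + h).
ρ = ρ_ref D/(D + h) = 2.65 × 135 km/(135 km + 1.97 km) = 2.61 g/cm³.

2.61 g/cm³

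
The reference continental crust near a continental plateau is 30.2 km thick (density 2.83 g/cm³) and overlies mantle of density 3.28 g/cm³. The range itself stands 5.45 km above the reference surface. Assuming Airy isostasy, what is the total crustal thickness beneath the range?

69.9 km

Root depth r = h ρ_c / (ρ_m − ρ_c) = 5.45 km × 2.83 / 0.45 = 34.27 km.
Total thickness = T + h + r = 30.2 km + 5.45 km + 34.27 km = 69.9 km.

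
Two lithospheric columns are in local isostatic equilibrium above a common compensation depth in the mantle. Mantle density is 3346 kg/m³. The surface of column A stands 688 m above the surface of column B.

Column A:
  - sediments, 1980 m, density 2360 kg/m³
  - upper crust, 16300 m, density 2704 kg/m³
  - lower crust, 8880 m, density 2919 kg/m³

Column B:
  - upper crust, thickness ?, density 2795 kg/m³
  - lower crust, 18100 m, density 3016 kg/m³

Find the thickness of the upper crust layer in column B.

14400 m

Take the compensation level at the base of the deeper column (depth z_c below the surface of column A) and equate Σ ρ_i t_i down to z_c; mantle fills any gap and the z_c terms cancel.
Column A: 1980×2360 + 16300×2704 + 8880×2919 + (z_c − 27160)×3346
Column B: 688×0 + x×2795 + 18100×3016 + (z_c − 688 − 18100 − x)×3346
The z_c×3346 term appears on both sides and cancels. Collect the known terms of each column as K = Σ(ρt)_known − 3346 × (depth of known layers): K_A = 74668720 − 3346×27160 = −16208640; K_B = 54589600 − 3346×(688 + 18100) = −8275048.
Balance: K_A = K_B − x×(3346 − 2795), so x = (K_B − K_A)/(3346 − 2795) = 7933590/551 = 14400 m.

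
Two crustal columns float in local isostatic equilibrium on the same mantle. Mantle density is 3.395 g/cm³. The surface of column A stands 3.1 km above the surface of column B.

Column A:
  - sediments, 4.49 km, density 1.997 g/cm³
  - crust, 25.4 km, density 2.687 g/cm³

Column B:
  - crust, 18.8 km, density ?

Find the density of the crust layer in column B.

2.66 g/cm³

Take the compensation level at the base of the deeper column (depth z_c below the surface of column A) and equate Σ ρ_i t_i down to z_c; mantle fills any gap and the z_c terms cancel.
Column A: 4.49×1.997 + 25.4×2.687 + (z_c − 29.89)×3.395
Column B: 3.1×0 + 18.8×ρ + (z_c − 3.1 − 18.8)×3.395
The z_c×3.395 term appears on both sides and cancels. Collect the known terms of each column as K = Σ(ρt)_known − 3.395 × (depth of known layers): K_A = 77.21633 − 3.395×29.89 = −24.26022; K_B = 0 − 3.395×(3.1 + 18.8) = −74.3505.
Balance: K_A = K_B + 18.8×ρ, so ρ = (K_A − K_B)/18.8 = 50.0903/18.8 = 2.66 g/cm³.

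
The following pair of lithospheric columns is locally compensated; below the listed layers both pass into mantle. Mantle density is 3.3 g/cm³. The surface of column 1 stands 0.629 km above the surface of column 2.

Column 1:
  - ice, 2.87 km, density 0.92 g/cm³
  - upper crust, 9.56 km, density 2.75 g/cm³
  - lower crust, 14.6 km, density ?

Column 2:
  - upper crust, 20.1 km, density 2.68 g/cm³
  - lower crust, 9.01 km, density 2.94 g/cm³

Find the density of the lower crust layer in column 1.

Take the compensation level at the base of the deeper column (depth z_c below the surface of column 1) and equate Σ ρ_i t_i down to z_c; mantle fills any gap and the z_c terms cancel.
Column 1: 2.87×0.92 + 9.56×2.75 + 14.6×ρ + (z_c − 27.03)×3.3
Column 2: 0.629×0 + 20.1×2.68 + 9.01×2.94 + (z_c − 0.629 − 29.11)×3.3
The z_c×3.3 term appears on both sides and cancels. Collect the known terms of each column as K = Σ(ρt)_known − 3.3 × (depth of known layers): K_1 = 28.9304 − 3.3×27.03 = −60.2686; K_2 = 80.3574 − 3.3×(0.629 + 29.11) = −17.7813.
Balance: K_1 + 14.6×ρ = K_2, so ρ = (K_2 − K_1)/14.6 = 42.4873/14.6 = 2.91 g/cm³.

2.91 g/cm³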